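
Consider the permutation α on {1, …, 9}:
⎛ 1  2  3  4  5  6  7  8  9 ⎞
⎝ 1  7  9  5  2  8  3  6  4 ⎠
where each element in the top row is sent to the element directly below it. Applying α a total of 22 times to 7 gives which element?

5

Tracing 7 → 3 → … returns to 7 after 6 steps, so 7 lies in a 6-cycle (2, 7, 3, 9, 4, 5).
Since the cycle has length 6, α^22 acts on it the same as α^4 (22 mod 6 = 4).
Stepping 4 places around the cycle: 7 → 3 → 9 → 4 → 5.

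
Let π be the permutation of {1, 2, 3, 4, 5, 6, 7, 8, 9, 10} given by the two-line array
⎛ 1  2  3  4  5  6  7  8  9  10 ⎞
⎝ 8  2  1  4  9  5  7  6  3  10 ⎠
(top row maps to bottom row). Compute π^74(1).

Tracing 1 → 8 → … returns to 1 after 6 steps, so 1 lies in a 6-cycle (1 8 6 5 9 3).
On a 6-cycle, π^6 is the identity, so π^74 = π^2 there (74 ≡ 2 mod 6).
Stepping 2 places around the cycle: 1 → 8 → 6.

6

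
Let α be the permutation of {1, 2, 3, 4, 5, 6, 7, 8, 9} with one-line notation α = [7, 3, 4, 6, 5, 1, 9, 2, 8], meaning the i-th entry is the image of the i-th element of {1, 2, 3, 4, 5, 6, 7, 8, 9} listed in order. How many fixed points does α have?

1

The fixed points (elements with α(x) = x) are {5}, so there is 1.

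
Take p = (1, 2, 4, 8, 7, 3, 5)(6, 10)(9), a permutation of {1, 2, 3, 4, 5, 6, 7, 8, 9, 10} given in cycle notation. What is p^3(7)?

7 lies in the 7-cycle (1, 2, 4, 8, 7, 3, 5).
Stepping 3 places around the cycle: 7 → 3 → 5 → 1.

1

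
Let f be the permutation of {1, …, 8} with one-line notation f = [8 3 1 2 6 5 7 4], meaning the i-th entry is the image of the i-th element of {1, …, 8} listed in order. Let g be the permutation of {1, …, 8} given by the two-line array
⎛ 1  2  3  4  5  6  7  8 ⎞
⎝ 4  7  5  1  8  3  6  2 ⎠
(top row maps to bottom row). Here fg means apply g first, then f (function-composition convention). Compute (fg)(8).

g(8) = 2, then f(2) = 3; composing gives (fg)(8) = 3.

3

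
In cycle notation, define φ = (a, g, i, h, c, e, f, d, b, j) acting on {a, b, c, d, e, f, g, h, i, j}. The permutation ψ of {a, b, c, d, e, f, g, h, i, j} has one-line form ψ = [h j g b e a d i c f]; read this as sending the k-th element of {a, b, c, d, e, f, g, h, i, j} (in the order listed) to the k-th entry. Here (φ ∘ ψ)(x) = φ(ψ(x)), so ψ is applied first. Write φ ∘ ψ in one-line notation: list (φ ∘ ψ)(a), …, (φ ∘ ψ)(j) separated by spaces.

For each element, apply ψ then φ: a → h → c; b → j → a; c → g → i; d → b → j; e → e → f; f → a → g; g → d → b; h → i → h; i → c → e; j → f → d.
Collecting the images, φ ∘ ψ = [c a i j f g b h e d].

c a i j f g b h e d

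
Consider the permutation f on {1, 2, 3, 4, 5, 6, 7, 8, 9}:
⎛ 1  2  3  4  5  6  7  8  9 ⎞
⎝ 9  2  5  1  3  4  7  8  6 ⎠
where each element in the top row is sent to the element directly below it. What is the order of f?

4

Decomposing into disjoint cycles gives cycle lengths 4, 2, 1, 1, 1.
The order is lcm(4, 2) = 4.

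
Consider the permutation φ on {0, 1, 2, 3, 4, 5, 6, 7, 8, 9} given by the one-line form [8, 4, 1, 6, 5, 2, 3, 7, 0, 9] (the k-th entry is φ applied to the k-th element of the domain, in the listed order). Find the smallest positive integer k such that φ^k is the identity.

4

Decomposing into disjoint cycles gives cycle lengths 4, 2, 2, 1, 1.
Since disjoint cycles commute, ord(φ) = lcm(4, 2, 2) = 4.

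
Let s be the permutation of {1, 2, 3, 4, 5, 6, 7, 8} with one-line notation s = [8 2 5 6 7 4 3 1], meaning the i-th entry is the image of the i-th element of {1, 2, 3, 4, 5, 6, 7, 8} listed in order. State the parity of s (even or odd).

even

In disjoint-cycle form the cycle lengths are 3, 2, 2, 1.
A cycle is odd iff its length is even; s has 2 even-length cycles, so sgn(s) = (−1)^2 and s is even.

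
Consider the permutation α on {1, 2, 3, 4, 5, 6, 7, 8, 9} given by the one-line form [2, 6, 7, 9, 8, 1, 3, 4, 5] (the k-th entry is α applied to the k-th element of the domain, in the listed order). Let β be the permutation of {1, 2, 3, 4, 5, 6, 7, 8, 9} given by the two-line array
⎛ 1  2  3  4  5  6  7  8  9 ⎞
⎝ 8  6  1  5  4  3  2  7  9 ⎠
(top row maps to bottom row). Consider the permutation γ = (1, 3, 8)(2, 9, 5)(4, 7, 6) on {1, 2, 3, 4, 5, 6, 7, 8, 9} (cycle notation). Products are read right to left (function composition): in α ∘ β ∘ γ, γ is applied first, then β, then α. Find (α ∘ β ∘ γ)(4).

6

Chase 4: γ(4) = 7; β(7) = 2; α(2) = 6. Hence (α ∘ β ∘ γ)(4) = 6.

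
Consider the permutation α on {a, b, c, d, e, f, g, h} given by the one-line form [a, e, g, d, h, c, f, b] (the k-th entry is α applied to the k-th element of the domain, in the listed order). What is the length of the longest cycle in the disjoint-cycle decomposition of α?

3

Decomposing into disjoint cycles gives (b e h)(c g f); the longest has length 3.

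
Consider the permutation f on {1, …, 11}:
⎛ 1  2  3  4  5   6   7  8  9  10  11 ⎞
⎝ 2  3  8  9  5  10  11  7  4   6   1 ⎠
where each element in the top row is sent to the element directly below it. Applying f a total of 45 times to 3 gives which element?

Tracing 3 → 8 → … returns to 3 after 6 steps, so 3 lies in a 6-cycle (1, 2, 3, 8, 7, 11).
Powers repeat with period 6 on this cycle, and 45 mod 6 = 3, so f^45(3) = f^3(3).
Stepping 3 places around the cycle: 3 → 8 → 7 → 11.

11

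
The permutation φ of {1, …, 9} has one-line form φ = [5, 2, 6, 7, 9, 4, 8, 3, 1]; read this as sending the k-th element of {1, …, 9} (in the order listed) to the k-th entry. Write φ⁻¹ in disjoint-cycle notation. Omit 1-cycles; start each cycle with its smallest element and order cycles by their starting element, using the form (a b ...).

(1 9 5)(3 8 7 4 6)

The cycle decomposition of φ is (1 5 9)(3 6 4 7 8).
The inverse reverses every cycle; in canonical form, φ⁻¹ = (1 9 5)(3 8 7 4 6).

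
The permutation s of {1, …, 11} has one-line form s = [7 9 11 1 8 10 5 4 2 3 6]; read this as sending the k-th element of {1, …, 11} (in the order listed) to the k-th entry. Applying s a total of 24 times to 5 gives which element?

7

Tracing 5 → 8 → … returns to 5 after 5 steps, so 5 lies in a 5-cycle (1 7 5 8 4).
Since the cycle has length 5, s^24 acts on it the same as s^4 (24 mod 5 = 4).
Stepping 4 places around the cycle: 5 → 8 → 4 → 1 → 7.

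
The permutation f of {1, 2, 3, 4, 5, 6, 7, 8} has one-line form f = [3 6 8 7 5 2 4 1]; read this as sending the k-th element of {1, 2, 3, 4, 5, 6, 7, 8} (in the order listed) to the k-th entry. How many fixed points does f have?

1

The fixed points (elements with f(x) = x) are {5}, so there is 1.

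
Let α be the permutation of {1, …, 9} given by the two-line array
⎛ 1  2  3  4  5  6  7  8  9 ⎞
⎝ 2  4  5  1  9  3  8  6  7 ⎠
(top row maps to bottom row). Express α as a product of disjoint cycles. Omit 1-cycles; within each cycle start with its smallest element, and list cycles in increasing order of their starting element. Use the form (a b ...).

(1 2 4)(3 5 9 7 8 6)

From 1: 1 → 2 → 4 → 1, closing the cycle (1 2 4).
Continuing from each remaining unvisited element yields (1 2 4)(3 5 9 7 8 6).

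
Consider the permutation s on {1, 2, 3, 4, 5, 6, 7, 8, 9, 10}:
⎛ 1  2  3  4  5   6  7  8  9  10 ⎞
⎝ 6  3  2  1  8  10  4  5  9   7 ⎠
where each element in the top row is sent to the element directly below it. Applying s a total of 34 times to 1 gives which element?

4

Tracing 1 → 6 → … returns to 1 after 5 steps, so 1 lies in a 5-cycle (1, 6, 10, 7, 4).
On a 5-cycle, s^5 is the identity, so s^34 = s^4 there (34 ≡ 4 mod 5).
Advancing 4 steps from 1: 1 → 6 → 10 → 7 → 4.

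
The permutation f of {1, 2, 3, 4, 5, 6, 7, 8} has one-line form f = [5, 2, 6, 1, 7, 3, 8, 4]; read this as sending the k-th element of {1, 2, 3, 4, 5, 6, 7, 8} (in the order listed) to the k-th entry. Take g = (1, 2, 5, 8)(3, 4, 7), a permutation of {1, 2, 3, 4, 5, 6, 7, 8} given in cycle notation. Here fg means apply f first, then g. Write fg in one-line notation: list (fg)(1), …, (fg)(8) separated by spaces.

8 5 6 2 3 4 1 7

(fg)(x) = g(f(x)). Computing each image: g(f(1)) = g(5) = 8, g(f(2)) = g(2) = 5, g(f(3)) = g(6) = 6, g(f(4)) = g(1) = 2, g(f(5)) = g(7) = 3, g(f(6)) = g(3) = 4, g(f(7)) = g(8) = 1, g(f(8)) = g(4) = 7.
Hence fg = [8 5 6 2 3 4 1 7].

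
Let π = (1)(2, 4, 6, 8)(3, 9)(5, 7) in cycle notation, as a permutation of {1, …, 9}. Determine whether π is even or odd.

The cycle lengths are 4, 2, 2, 1.
A cycle of length ℓ contributes ℓ−1 transpositions, so π is a product of 3 + 1 + 1 = 5 transpositions — odd.

odd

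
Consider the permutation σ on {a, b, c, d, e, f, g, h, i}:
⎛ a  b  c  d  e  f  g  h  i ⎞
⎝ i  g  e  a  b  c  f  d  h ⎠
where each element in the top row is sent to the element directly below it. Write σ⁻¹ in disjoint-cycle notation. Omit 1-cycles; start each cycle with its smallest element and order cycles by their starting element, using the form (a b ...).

The cycle decomposition of σ is (a i h d)(b g f c e).
The inverse reverses every cycle; in canonical form, σ⁻¹ = (a d h i)(b e c f g).

(a d h i)(b e c f g)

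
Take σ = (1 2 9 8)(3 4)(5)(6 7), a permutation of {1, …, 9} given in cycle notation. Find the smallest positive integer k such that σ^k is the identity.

The cycle type of σ is (4, 2, 2, 1).
The order is lcm(4, 2, 2) = 4.

4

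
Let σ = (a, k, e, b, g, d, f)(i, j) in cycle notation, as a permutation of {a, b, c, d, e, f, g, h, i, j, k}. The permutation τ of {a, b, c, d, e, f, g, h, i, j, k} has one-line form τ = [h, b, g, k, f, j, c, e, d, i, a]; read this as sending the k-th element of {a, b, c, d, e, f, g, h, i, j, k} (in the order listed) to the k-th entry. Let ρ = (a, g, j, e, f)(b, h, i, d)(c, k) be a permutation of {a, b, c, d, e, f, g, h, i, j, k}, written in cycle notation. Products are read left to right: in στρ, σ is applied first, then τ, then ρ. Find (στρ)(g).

c

(στρ)(g) = ρ(τ(σ(g))). σ(g) = d, then τ(d) = k, then ρ(k) = c, so the result is c.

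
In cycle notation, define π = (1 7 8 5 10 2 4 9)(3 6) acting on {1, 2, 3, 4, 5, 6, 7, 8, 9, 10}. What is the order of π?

8

The disjoint cycles have lengths 8, 2.
Since disjoint cycles commute, ord(π) = lcm(8, 2) = 8.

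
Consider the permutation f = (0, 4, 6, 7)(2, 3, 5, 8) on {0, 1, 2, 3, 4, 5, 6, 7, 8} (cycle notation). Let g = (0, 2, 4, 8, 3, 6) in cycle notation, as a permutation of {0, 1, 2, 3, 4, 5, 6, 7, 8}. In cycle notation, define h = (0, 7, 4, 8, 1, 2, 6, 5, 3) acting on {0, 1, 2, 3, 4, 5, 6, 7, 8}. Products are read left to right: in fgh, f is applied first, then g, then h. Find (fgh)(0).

1

(fgh)(0) = h(g(f(0))). f(0) = 4, then g(4) = 8, then h(8) = 1, so the result is 1.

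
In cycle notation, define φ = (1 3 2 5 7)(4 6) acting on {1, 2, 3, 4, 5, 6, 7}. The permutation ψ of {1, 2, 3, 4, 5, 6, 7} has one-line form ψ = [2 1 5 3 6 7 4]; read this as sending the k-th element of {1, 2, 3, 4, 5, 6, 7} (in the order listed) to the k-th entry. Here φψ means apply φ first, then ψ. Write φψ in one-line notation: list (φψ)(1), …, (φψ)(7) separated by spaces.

5 6 1 7 4 3 2

For each element, apply φ then ψ: 1 → 3 → 5; 2 → 5 → 6; 3 → 2 → 1; 4 → 6 → 7; 5 → 7 → 4; 6 → 4 → 3; 7 → 1 → 2.
So φψ in one-line form is 5 6 1 7 4 3 2.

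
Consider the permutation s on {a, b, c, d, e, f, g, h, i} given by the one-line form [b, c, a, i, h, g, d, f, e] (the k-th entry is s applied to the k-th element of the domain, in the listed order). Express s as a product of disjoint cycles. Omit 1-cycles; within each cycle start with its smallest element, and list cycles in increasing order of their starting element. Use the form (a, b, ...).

Start at a and follow images: a → b → c → a, giving the cycle (a, b, c).
Repeating from the next unused element and collecting all non-trivial cycles gives (a, b, c)(d, i, e, h, f, g).

(a, b, c)(d, i, e, h, f, g)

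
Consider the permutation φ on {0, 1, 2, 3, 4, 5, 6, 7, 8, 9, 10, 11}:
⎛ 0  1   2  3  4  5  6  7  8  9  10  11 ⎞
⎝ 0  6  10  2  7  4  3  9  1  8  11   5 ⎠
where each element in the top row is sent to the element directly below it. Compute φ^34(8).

1

Tracing 8 → 1 → … returns to 8 after 11 steps, so 8 lies in an 11-cycle (1 6 3 2 10 11 5 4 7 9 8).
Since the cycle has length 11, φ^34 acts on it the same as φ^1 (34 mod 11 = 1).
Advancing 1 step from 8: 8 → 1.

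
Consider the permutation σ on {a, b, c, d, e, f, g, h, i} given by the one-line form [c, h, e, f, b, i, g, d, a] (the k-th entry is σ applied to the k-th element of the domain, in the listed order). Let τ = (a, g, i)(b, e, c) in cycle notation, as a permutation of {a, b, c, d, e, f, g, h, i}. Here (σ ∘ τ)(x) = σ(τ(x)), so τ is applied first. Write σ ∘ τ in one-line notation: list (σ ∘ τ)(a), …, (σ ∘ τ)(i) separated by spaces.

Chase each element through τ then σ: a → g → g; b → e → b; c → b → h; d → d → f; e → c → e; f → f → i; g → i → a; h → h → d; i → a → c.
So σ ∘ τ in one-line form is g b h f e i a d c.

g b h f e i a d c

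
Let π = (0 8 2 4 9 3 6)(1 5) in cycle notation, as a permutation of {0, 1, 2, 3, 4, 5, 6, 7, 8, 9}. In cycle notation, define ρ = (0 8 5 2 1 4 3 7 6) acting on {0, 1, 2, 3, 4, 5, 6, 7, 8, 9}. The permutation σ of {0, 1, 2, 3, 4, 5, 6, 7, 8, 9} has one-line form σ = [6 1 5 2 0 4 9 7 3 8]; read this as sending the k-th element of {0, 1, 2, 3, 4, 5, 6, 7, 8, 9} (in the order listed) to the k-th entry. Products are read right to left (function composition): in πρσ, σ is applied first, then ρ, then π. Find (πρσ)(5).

6

Apply the permutations in order: σ(5) = 4, then ρ(4) = 3, then π(3) = 6. So (πρσ)(5) = 6.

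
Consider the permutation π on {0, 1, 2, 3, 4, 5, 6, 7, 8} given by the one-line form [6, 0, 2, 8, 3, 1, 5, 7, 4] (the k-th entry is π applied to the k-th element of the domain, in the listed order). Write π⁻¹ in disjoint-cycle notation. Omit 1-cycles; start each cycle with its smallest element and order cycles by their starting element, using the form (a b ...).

First write π in disjoint cycles: (0 6 5 1)(3 8 4).
Reversing each cycle (and rotating so the smallest element leads) gives π⁻¹ = (0 1 5 6)(3 4 8).

(0 1 5 6)(3 4 8)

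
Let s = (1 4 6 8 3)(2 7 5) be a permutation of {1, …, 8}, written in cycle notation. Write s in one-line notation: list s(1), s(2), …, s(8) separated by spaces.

4 7 1 6 2 8 5 3

Reading each image from the cycles: 1↦4, 2↦7, 3↦1, 4↦6, 5↦2, 6↦8, 7↦5, 8↦3.
Listing these in domain order gives 4 7 1 6 2 8 5 3.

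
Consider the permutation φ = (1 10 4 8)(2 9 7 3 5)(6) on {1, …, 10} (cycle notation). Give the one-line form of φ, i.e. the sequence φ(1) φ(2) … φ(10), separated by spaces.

Each element maps to the next entry in its cycle (wrapping to the front): 1→10, 2→9, 3→5, 4→8, 5→2, 6→6, 7→3, 8→1, 9→7, 10→4.
So the one-line form is 10 9 5 8 2 6 3 1 7 4.

10 9 5 8 2 6 3 1 7 4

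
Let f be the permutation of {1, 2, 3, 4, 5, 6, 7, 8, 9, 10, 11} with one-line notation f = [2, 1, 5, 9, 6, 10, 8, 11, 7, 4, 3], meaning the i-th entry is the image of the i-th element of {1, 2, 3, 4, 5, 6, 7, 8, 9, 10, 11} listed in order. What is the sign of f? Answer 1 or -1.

In disjoint-cycle form the cycle lengths are 9, 2.
A cycle of length ℓ contributes ℓ−1 transpositions, so f is a product of 8 + 1 = 9 transpositions — odd.

-1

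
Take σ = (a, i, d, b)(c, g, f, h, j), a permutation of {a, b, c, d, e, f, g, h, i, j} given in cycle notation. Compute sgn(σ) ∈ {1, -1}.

-1

The cycle lengths are 5, 4, 1.
A cycle of length ℓ contributes ℓ−1 transpositions, so σ is a product of 4 + 3 = 7 transpositions — odd.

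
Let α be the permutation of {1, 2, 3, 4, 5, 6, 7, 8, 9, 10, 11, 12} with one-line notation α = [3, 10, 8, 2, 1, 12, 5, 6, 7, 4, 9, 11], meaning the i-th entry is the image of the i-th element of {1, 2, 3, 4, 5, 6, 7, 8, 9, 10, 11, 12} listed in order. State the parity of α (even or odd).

even

In disjoint-cycle form the cycle lengths are 9, 3.
A cycle of length ℓ contributes ℓ−1 transpositions, so α is a product of 8 + 2 = 10 transpositions — even.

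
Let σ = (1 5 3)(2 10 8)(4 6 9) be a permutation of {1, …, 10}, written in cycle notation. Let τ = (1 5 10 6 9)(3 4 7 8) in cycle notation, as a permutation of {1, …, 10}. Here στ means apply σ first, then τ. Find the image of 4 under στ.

σ(4) = 6, then τ(6) = 9; composing gives (στ)(4) = 9.

9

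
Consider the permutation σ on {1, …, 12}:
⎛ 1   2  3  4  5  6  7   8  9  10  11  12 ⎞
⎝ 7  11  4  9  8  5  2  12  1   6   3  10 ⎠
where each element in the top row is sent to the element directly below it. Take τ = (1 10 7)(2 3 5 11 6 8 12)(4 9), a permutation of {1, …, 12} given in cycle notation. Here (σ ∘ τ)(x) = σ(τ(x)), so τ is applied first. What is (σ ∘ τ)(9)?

9

First apply τ: τ(9) = 4, then σ(4) = 9. Thus (σ ∘ τ)(9) = 9.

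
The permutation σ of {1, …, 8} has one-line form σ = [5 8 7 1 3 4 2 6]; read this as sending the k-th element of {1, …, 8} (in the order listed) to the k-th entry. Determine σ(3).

3 is element number 3 of the domain, and entry number 3 of the one-line form is 7, so σ(3) = 7.

7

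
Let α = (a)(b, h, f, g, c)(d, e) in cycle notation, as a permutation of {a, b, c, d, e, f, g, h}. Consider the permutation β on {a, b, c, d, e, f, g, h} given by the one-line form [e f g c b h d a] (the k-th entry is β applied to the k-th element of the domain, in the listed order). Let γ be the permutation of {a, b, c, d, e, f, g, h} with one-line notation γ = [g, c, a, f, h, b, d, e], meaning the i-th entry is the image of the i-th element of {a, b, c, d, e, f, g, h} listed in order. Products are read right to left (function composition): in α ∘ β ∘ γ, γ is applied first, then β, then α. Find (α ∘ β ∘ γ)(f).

(α ∘ β ∘ γ)(f) = α(β(γ(f))). γ(f) = b, then β(b) = f, then α(f) = g, so the result is g.

g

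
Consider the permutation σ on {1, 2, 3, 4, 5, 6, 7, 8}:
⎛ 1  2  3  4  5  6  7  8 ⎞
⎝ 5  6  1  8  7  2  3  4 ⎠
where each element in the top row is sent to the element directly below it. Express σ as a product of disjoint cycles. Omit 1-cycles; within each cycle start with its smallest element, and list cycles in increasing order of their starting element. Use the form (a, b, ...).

(1, 5, 7, 3)(2, 6)(4, 8)

Iterating σ from 1 gives 1 → 5 → 7 → 3 → 1; that is the 4-cycle (1, 5, 7, 3).
Continuing from each remaining unvisited element yields (1, 5, 7, 3)(2, 6)(4, 8).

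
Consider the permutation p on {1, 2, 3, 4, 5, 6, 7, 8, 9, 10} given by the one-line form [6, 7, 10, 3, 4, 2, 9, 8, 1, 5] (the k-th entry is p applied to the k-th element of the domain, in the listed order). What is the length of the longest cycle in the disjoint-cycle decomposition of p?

Decomposing into disjoint cycles gives (1 6 2 7 9)(3 10 5 4); the longest has length 5.

5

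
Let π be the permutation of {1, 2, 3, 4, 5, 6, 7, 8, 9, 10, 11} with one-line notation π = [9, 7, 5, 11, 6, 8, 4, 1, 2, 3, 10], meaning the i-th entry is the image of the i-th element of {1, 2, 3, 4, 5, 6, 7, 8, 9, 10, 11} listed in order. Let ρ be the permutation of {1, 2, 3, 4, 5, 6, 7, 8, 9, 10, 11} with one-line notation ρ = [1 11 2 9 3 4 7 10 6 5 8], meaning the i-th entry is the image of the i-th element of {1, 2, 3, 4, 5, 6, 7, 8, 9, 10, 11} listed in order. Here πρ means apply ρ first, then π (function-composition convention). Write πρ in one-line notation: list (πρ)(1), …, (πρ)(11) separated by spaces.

9 10 7 2 5 11 4 3 8 6 1

(πρ)(x) = π(ρ(x)). Computing each image: π(ρ(1)) = π(1) = 9, π(ρ(2)) = π(11) = 10, π(ρ(3)) = π(2) = 7, π(ρ(4)) = π(9) = 2, π(ρ(5)) = π(3) = 5, π(ρ(6)) = π(4) = 11, π(ρ(7)) = π(7) = 4, π(ρ(8)) = π(10) = 3, π(ρ(9)) = π(6) = 8, π(ρ(10)) = π(5) = 6, π(ρ(11)) = π(8) = 1.
Hence πρ = [9 10 7 2 5 11 4 3 8 6 1].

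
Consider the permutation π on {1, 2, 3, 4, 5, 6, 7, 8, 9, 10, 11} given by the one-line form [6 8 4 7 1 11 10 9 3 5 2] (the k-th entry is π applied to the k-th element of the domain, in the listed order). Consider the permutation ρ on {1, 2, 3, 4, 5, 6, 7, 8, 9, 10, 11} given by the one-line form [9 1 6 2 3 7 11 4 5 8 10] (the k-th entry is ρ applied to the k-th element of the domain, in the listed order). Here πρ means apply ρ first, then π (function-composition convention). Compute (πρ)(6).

(πρ)(6) = π(ρ(6)). ρ(6) = 7, then π(7) = 10. So (πρ)(6) = 10.

10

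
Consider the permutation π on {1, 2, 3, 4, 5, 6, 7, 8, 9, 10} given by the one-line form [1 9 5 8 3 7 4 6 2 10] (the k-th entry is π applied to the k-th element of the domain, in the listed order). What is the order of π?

Writing π as disjoint cycles, the cycle lengths are 4, 2, 2, 1, 1.
The order is lcm(4, 2, 2) = 4.

4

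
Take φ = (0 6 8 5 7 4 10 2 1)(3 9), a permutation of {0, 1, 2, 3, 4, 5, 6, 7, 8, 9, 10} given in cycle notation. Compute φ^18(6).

6

6 lies in the 9-cycle (0 6 8 5 7 4 10 2 1).
Since the cycle has length 9, φ^18 acts on it the same as φ^0 (18 mod 9 = 0).
So φ^18(6) = 6.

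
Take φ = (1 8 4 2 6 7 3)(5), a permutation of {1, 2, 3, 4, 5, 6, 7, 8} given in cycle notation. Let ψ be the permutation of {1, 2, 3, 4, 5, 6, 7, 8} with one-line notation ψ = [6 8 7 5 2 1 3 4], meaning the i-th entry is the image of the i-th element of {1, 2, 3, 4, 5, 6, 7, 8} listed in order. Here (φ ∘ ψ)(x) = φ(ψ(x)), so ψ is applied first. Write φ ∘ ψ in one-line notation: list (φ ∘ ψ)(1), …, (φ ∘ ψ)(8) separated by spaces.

For each element, apply ψ then φ: 1 → 6 → 7; 2 → 8 → 4; 3 → 7 → 3; 4 → 5 → 5; 5 → 2 → 6; 6 → 1 → 8; 7 → 3 → 1; 8 → 4 → 2.
Collecting the images, φ ∘ ψ = [7 4 3 5 6 8 1 2].

7 4 3 5 6 8 1 2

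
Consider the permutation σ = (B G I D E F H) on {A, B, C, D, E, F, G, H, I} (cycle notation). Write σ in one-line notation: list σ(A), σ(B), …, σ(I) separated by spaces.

A G C E F H I B D

Each element maps to the next entry in its cycle (wrapping to the front): A→A, B→G, C→C, D→E, E→F, F→H, G→I, H→B, I→D.
So the one-line form is A G C E F H I B D.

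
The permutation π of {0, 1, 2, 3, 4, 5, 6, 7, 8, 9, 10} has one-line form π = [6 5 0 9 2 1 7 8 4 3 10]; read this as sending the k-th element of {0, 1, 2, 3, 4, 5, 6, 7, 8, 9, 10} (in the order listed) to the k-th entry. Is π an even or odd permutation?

In disjoint-cycle form the cycle lengths are 6, 2, 2, 1.
A cycle is odd iff its length is even; π has 3 even-length cycles, so sgn(π) = (−1)^3 and π is odd.

odd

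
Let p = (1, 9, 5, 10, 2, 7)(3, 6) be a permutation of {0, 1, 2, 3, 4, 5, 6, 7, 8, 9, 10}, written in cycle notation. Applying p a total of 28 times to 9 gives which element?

7

9 lies in the 6-cycle (1, 9, 5, 10, 2, 7).
On a 6-cycle, p^6 is the identity, so p^28 = p^4 there (28 ≡ 4 mod 6).
Stepping 4 places around the cycle: 9 → 5 → 10 → 2 → 7.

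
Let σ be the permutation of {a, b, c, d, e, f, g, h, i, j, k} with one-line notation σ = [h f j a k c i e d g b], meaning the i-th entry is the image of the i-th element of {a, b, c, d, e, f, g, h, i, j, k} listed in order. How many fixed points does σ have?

0

No element satisfies σ(x) = x, so there are 0 fixed points.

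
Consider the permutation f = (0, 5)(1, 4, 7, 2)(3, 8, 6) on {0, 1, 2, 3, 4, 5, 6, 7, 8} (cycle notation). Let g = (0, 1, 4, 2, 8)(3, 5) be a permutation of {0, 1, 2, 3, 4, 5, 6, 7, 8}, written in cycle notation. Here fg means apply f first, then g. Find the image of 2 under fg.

4

(fg)(2) = g(f(2)). f(2) = 1, then g(1) = 4. So (fg)(2) = 4.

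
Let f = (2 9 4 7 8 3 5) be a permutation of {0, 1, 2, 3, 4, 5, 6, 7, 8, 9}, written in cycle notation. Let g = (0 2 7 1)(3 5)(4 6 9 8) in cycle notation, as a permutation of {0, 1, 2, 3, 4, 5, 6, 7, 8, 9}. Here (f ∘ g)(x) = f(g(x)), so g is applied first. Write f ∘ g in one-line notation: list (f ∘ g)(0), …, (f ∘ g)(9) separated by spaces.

9 0 8 2 6 5 4 1 7 3

(f ∘ g)(x) = f(g(x)). Computing each image: f(g(0)) = f(2) = 9, f(g(1)) = f(0) = 0, f(g(2)) = f(7) = 8, f(g(3)) = f(5) = 2, f(g(4)) = f(6) = 6, f(g(5)) = f(3) = 5, f(g(6)) = f(9) = 4, f(g(7)) = f(1) = 1, f(g(8)) = f(4) = 7, f(g(9)) = f(8) = 3.
Hence f ∘ g = [9 0 8 2 6 5 4 1 7 3].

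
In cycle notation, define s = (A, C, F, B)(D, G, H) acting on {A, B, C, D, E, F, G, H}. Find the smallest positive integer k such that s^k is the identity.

12

The disjoint cycles have lengths 4, 3, 1.
The order of s is the least common multiple of its cycle lengths: lcm(4, 3) = 12.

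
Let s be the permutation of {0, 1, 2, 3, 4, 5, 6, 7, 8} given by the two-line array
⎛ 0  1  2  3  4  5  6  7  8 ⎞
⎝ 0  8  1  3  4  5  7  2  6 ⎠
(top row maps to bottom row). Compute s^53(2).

Tracing 2 → 1 → … returns to 2 after 5 steps, so 2 lies in a 5-cycle (1, 8, 6, 7, 2).
Powers repeat with period 5 on this cycle, and 53 mod 5 = 3, so s^53(2) = s^3(2).
Stepping 3 places around the cycle: 2 → 1 → 8 → 6.

6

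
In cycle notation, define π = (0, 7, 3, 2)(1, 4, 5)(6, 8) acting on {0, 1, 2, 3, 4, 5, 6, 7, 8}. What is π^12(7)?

7

7 lies in the 4-cycle (0, 7, 3, 2).
Powers repeat with period 4 on this cycle, and 12 mod 4 = 0, so π^12(7) = π^0(7).
So π^12(7) = 7.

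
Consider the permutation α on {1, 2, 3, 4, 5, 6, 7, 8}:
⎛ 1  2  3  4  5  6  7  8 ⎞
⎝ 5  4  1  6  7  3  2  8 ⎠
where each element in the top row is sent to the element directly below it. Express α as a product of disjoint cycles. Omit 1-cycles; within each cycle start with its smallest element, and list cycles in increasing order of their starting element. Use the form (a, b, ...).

(1, 5, 7, 2, 4, 6, 3)

Iterating α from 1 gives 1 → 5 → 7 → 2 → 4 → 6 → 3 → 1; that is the 7-cycle (1, 5, 7, 2, 4, 6, 3).
Repeating from the next unused element and collecting all non-trivial cycles gives (1, 5, 7, 2, 4, 6, 3).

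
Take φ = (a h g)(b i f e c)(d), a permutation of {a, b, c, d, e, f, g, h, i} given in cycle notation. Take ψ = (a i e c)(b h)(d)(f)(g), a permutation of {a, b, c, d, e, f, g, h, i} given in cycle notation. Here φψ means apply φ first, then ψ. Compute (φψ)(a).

b

φ(a) = h, then ψ(h) = b; composing gives (φψ)(a) = b.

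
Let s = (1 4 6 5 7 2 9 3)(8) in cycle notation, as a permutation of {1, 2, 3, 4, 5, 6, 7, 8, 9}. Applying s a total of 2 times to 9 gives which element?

1

9 lies in the 8-cycle (1 4 6 5 7 2 9 3).
Stepping 2 places around the cycle: 9 → 3 → 1.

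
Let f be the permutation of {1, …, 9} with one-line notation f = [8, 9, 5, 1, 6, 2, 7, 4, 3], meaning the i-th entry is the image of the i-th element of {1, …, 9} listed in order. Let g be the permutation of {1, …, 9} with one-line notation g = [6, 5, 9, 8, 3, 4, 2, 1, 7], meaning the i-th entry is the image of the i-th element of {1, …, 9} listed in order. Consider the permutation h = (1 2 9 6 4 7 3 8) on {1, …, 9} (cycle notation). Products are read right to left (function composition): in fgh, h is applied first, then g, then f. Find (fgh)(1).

6

Chase 1: h(1) = 2; g(2) = 5; f(5) = 6. Hence (fgh)(1) = 6.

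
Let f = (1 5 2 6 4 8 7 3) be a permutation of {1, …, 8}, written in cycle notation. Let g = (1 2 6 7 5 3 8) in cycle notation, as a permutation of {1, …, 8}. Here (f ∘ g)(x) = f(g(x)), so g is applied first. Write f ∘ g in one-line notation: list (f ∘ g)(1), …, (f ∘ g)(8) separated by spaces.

(f ∘ g)(x) = f(g(x)). Computing each image: f(g(1)) = f(2) = 6, f(g(2)) = f(6) = 4, f(g(3)) = f(8) = 7, f(g(4)) = f(4) = 8, f(g(5)) = f(3) = 1, f(g(6)) = f(7) = 3, f(g(7)) = f(5) = 2, f(g(8)) = f(1) = 5.
Hence f ∘ g = [6 4 7 8 1 3 2 5].

6 4 7 8 1 3 2 5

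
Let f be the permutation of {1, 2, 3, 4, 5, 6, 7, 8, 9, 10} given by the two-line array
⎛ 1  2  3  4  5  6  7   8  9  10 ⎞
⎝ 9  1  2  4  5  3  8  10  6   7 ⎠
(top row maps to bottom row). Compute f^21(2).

1

Tracing 2 → 1 → … returns to 2 after 5 steps, so 2 lies in a 5-cycle (1 9 6 3 2).
Powers repeat with period 5 on this cycle, and 21 mod 5 = 1, so f^21(2) = f^1(2).
Stepping 1 place around the cycle: 2 → 1.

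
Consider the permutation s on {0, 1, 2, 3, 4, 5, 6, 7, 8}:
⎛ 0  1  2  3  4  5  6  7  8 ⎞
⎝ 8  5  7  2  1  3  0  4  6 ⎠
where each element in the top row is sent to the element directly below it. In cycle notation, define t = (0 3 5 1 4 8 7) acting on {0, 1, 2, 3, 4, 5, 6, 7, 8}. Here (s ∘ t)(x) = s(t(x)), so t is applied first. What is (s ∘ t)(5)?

5

First apply t: t(5) = 1, then s(1) = 5. Thus (s ∘ t)(5) = 5.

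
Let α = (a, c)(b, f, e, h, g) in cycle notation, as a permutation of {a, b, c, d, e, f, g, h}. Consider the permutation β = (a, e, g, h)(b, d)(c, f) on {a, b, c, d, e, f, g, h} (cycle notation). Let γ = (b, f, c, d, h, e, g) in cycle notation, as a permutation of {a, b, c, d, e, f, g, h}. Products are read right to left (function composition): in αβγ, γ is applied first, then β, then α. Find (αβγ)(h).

(αβγ)(h) = α(β(γ(h))). γ(h) = e, then β(e) = g, then α(g) = b, so the result is b.

b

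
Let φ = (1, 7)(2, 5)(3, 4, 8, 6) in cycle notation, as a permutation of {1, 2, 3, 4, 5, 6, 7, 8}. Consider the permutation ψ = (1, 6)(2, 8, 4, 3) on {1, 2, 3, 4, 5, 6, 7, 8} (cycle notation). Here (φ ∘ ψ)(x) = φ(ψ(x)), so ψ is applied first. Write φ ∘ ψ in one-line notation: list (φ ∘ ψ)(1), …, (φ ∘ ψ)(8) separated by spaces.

(φ ∘ ψ)(x) = φ(ψ(x)). Computing each image: φ(ψ(1)) = φ(6) = 3, φ(ψ(2)) = φ(8) = 6, φ(ψ(3)) = φ(2) = 5, φ(ψ(4)) = φ(3) = 4, φ(ψ(5)) = φ(5) = 2, φ(ψ(6)) = φ(1) = 7, φ(ψ(7)) = φ(7) = 1, φ(ψ(8)) = φ(4) = 8.
Hence φ ∘ ψ = [3 6 5 4 2 7 1 8].

3 6 5 4 2 7 1 8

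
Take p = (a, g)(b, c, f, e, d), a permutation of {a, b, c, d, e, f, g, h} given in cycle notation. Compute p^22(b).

b lies in the 5-cycle (b, c, f, e, d).
Powers repeat with period 5 on this cycle, and 22 mod 5 = 2, so p^22(b) = p^2(b).
Advancing 2 steps from b: b → c → f.

f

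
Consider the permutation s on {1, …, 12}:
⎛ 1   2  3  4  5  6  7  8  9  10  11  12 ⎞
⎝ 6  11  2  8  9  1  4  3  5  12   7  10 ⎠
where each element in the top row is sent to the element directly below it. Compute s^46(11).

Tracing 11 → 7 → … returns to 11 after 6 steps, so 11 lies in a 6-cycle (2, 11, 7, 4, 8, 3).
Since the cycle has length 6, s^46 acts on it the same as s^4 (46 mod 6 = 4).
Stepping 4 places around the cycle: 11 → 7 → 4 → 8 → 3.

3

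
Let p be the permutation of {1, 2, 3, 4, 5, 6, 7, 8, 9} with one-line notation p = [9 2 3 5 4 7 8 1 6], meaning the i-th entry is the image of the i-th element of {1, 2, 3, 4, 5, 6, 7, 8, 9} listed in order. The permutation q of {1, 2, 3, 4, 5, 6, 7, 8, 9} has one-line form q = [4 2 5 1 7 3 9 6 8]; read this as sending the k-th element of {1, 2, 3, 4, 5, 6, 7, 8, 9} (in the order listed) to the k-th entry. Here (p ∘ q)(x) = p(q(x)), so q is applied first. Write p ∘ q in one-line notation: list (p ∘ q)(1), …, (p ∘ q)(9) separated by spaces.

(p ∘ q)(x) = p(q(x)). Computing each image: p(q(1)) = p(4) = 5, p(q(2)) = p(2) = 2, p(q(3)) = p(5) = 4, p(q(4)) = p(1) = 9, p(q(5)) = p(7) = 8, p(q(6)) = p(3) = 3, p(q(7)) = p(9) = 6, p(q(8)) = p(6) = 7, p(q(9)) = p(8) = 1.
Hence p ∘ q = [5 2 4 9 8 3 6 7 1].

5 2 4 9 8 3 6 7 1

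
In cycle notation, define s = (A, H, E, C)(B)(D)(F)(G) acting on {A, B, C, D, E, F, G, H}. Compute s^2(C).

C lies in the 4-cycle (A, H, E, C).
Stepping 2 places around the cycle: C → A → H.

H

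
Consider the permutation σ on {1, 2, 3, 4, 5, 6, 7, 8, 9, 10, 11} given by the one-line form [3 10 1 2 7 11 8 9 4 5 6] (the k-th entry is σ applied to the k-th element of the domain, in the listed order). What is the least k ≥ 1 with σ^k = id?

14

Decomposing into disjoint cycles gives cycle lengths 7, 2, 2.
Since disjoint cycles commute, ord(σ) = lcm(7, 2, 2) = 14.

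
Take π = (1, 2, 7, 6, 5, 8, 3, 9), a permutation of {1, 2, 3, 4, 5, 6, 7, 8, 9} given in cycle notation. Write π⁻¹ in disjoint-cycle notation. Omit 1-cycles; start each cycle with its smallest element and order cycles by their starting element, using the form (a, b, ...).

The inverse reverses each cycle.
Reversing each cycle of π and rotating so the smallest element leads gives (1, 9, 3, 8, 5, 6, 7, 2).

(1, 9, 3, 8, 5, 6, 7, 2)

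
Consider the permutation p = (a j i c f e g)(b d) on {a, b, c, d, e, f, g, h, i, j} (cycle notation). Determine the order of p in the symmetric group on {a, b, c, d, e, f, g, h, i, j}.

14

The cycle type of p is (7, 2, 1).
The order of p is the least common multiple of its cycle lengths: lcm(7, 2) = 14.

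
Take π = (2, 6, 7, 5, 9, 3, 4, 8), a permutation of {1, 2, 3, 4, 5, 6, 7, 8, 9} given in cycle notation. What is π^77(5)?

2

5 lies in the 8-cycle (2, 6, 7, 5, 9, 3, 4, 8).
Since the cycle has length 8, π^77 acts on it the same as π^5 (77 mod 8 = 5).
Stepping 5 places around the cycle: 5 → 9 → 3 → 4 → 8 → 2.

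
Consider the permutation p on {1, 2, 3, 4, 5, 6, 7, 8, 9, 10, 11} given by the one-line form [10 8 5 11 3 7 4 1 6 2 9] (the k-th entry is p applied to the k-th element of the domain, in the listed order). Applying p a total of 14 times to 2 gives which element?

Tracing 2 → 8 → … returns to 2 after 4 steps, so 2 lies in a 4-cycle (1 10 2 8).
Since the cycle has length 4, p^14 acts on it the same as p^2 (14 mod 4 = 2).
Stepping 2 places around the cycle: 2 → 8 → 1.

1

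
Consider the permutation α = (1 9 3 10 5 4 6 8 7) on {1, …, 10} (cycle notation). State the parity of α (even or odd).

even

The cycle lengths are 9, 1.
A cycle of length ℓ contributes ℓ−1 transpositions, so α is a product of 8 transpositions — even.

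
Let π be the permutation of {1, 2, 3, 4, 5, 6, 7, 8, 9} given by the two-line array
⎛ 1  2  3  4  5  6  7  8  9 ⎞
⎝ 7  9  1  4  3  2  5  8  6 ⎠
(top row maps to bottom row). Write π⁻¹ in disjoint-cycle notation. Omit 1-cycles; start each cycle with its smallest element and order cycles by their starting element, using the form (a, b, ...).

The cycle decomposition of π is (1, 7, 5, 3)(2, 9, 6).
The inverse reverses every cycle; in canonical form, π⁻¹ = (1, 3, 5, 7)(2, 6, 9).

(1, 3, 5, 7)(2, 6, 9)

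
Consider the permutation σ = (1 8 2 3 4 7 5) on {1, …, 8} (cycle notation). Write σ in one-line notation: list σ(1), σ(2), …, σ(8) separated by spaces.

8 3 4 7 1 6 5 2

Reading each image from the cycles: 1→8, 2→3, 3→4, 4→7, 5→1, 6→6, 7→5, 8→2.
So the one-line form is 8 3 4 7 1 6 5 2.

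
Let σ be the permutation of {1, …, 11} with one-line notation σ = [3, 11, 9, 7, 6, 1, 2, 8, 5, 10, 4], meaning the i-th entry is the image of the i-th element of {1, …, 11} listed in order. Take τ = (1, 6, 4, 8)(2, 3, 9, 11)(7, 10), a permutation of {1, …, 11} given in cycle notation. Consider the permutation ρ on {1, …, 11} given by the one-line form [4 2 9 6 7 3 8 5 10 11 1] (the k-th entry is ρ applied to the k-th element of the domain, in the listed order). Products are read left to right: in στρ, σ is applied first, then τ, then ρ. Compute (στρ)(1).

10

Apply the permutations in order: σ(1) = 3, then τ(3) = 9, then ρ(9) = 10. So (στρ)(1) = 10.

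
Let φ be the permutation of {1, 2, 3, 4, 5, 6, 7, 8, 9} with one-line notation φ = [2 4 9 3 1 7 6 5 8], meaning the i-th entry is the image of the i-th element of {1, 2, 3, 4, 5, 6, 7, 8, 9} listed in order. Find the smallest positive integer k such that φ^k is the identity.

14

Decomposing into disjoint cycles gives cycle lengths 7, 2.
The order of φ is the least common multiple of its cycle lengths: lcm(7, 2) = 14.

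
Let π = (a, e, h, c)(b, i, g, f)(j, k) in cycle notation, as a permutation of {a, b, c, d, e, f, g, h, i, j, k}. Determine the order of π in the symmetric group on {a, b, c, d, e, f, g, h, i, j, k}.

The cycle type of π is (4, 4, 2, 1).
The order is lcm(4, 4, 2) = 4.

4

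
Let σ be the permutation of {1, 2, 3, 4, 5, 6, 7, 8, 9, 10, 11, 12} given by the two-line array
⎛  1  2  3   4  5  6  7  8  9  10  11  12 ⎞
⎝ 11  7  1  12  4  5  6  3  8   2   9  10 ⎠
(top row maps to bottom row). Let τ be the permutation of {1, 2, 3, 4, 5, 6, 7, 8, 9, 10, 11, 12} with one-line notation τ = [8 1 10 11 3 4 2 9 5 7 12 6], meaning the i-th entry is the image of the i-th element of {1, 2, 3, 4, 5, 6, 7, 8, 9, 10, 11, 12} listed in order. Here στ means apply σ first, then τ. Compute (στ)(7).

σ(7) = 6, then τ(6) = 4; composing gives (στ)(7) = 4.

4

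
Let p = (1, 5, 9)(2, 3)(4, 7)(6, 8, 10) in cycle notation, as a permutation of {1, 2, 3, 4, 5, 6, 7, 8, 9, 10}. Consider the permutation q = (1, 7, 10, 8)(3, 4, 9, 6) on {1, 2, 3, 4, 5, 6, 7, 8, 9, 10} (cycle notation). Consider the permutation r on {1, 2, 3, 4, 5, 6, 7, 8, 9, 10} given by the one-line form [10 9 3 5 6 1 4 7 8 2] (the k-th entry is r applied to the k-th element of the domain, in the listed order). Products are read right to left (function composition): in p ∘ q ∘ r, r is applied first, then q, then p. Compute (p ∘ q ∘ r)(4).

Apply the permutations in order: r(4) = 5, then q(5) = 5, then p(5) = 9. So (p ∘ q ∘ r)(4) = 9.

9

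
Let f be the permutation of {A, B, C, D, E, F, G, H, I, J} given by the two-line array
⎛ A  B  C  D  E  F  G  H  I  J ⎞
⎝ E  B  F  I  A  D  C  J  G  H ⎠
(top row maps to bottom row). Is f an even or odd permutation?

even

In disjoint-cycle form the cycle lengths are 5, 2, 2, 1.
A cycle of length ℓ contributes ℓ−1 transpositions, so f is a product of 4 + 1 + 1 = 6 transpositions — even.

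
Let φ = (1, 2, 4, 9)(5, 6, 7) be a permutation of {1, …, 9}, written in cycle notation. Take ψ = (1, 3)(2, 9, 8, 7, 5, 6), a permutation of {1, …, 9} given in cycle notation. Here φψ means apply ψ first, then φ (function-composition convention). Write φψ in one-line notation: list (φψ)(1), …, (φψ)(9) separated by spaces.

For each element, apply ψ then φ: 1 → 3 → 3; 2 → 9 → 1; 3 → 1 → 2; 4 → 4 → 9; 5 → 6 → 7; 6 → 2 → 4; 7 → 5 → 6; 8 → 7 → 5; 9 → 8 → 8.
So φψ in one-line form is 3 1 2 9 7 4 6 5 8.

3 1 2 9 7 4 6 5 8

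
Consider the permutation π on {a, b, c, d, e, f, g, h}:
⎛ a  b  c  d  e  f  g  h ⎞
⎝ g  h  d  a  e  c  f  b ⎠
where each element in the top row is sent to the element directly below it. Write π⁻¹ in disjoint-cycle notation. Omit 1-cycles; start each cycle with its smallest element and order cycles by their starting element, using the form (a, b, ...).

The cycle decomposition of π is (a, g, f, c, d)(b, h).
Reversing each cycle (and rotating so the smallest element leads) gives π⁻¹ = (a, d, c, f, g)(b, h).

(a, d, c, f, g)(b, h)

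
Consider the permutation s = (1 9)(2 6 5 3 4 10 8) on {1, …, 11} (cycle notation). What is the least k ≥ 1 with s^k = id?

14

The disjoint cycles have lengths 7, 2, 1, 1.
The order is lcm(7, 2) = 14.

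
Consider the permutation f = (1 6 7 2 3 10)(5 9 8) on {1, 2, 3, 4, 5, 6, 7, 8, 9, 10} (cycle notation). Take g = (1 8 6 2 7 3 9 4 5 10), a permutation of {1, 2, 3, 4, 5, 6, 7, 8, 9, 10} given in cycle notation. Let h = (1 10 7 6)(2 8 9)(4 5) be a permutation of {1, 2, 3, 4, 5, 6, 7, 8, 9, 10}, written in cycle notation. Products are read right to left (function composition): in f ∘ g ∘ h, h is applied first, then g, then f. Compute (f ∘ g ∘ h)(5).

9

Chase 5: h(5) = 4; g(4) = 5; f(5) = 9. Hence (f ∘ g ∘ h)(5) = 9.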